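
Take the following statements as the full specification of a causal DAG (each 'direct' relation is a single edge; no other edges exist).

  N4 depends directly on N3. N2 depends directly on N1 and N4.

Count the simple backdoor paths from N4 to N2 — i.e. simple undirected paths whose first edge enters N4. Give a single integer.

0

A backdoor path from N4 to N2 is any simple undirected path whose first edge points into N4 (i.e. leaves N4 via a parent).
Parents of N4: {N3}.
No simple path from any parent of N4 reaches N2 without revisiting N4, so there are no backdoor paths.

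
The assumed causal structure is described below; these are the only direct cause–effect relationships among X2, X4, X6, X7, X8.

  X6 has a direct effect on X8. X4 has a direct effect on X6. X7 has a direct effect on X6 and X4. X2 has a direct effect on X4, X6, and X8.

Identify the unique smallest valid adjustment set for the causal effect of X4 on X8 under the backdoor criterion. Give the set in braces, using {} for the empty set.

{X2, X7}

Variables eligible for adjustment (non-descendants of X4, excluding X4 and X8): {X2, X7}.
Backdoor paths from X4 to X8:
  P1: X4 <- X7 -> X6 <- X2 -> X8
  P2: X4 <- X7 -> X6 -> X8
  P3: X4 <- X2 -> X6 -> X8
  P4: X4 <- X2 -> X8
The empty set is not sufficient: P2 (X4 <- X7 -> X6 -> X8) has no collider blocking it and no conditioned non-collider, so it is open.
Try {X2, X7}:
  P1: blocked at fork node X7 ∈ conditioning set.
  P2: blocked at fork node X7 ∈ conditioning set.
  P3: blocked at fork node X2 ∈ conditioning set.
  P4: blocked at fork node X2 ∈ conditioning set.
{X2, X7} contains no descendant of X4 and blocks every backdoor path.
Every element of {X2, X7} is needed (dropping X2 leaves P3 open; dropping X7 leaves P2 open), so no proper subset is valid.
Among all size-2 subsets of the eligible variables, only {X2, X7} blocks every backdoor path, so it is the unique smallest valid adjustment set.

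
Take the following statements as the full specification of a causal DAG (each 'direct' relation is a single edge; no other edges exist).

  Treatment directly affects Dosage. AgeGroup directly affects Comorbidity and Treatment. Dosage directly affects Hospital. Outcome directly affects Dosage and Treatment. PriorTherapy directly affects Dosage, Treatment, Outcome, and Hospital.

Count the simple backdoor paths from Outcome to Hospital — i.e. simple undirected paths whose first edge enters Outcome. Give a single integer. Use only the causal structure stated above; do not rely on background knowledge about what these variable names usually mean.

3

A backdoor path from Outcome to Hospital is any simple undirected path whose first edge points into Outcome (i.e. leaves Outcome via a parent).
Parents of Outcome: {PriorTherapy}.
Enumerating:
  P1: Outcome <- PriorTherapy -> Treatment -> Dosage -> Hospital
  P2: Outcome <- PriorTherapy -> Dosage -> Hospital
  P3: Outcome <- PriorTherapy -> Hospital
That exhausts the simple backdoor paths. Count: 3.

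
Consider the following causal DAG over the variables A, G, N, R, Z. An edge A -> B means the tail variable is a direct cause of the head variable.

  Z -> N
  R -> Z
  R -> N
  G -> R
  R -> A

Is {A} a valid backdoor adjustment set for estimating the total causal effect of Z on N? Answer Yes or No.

No

Backdoor paths from Z to N (paths whose first edge points into Z):
  P1: Z <- R -> N
Condition 1 (no descendant of Z in the set): holds — descendants of Z are {N}; none are in {A}.
Condition 2 (every backdoor path blocked by {A}):
  P1: open — no interior node is in the conditioning set.
{A} does not satisfy the backdoor criterion.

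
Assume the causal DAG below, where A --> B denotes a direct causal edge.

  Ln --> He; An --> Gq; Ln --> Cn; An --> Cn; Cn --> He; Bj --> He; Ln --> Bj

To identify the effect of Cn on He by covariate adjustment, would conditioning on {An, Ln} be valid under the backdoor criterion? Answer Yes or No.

Yes

Backdoor paths from Cn to He (paths whose first edge points into Cn):
  P1: Cn <- Ln -> Bj -> He
  P2: Cn <- Ln -> He
Condition 1 (no descendant of Cn in the set): holds — descendants of Cn are {He}; none are in {An, Ln}.
Condition 2 (every backdoor path blocked by {An, Ln}):
  P1: blocked at fork node Ln ∈ conditioning set.
  P2: blocked at fork node Ln ∈ conditioning set.
{An, Ln} satisfies the backdoor criterion.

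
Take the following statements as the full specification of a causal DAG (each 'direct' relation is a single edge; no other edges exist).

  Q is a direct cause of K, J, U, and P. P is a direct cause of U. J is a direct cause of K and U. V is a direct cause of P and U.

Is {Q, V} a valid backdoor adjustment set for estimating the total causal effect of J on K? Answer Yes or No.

Backdoor paths from J to K (paths whose first edge points into J):
  P1: J <- Q -> K
Condition 1 (no descendant of J in the set): holds — descendants of J are {K, U}; none are in {Q, V}.
Condition 2 (every backdoor path blocked by {Q, V}):
  P1: blocked at fork node Q ∈ conditioning set.
{Q, V} satisfies the backdoor criterion.

Yes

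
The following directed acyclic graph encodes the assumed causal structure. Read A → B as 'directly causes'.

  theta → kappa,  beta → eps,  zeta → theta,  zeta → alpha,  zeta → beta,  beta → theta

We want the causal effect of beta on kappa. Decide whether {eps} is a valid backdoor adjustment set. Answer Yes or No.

No

Backdoor paths from beta to kappa (paths whose first edge points into beta):
  P1: beta <- zeta -> theta -> kappa
Condition 1 (no descendant of beta in the set): FAILS — eps is a descendant of beta.
Condition 2 (every backdoor path blocked by {eps}):
  P1: open — no interior node is in the conditioning set.
{eps} does not satisfy the backdoor criterion.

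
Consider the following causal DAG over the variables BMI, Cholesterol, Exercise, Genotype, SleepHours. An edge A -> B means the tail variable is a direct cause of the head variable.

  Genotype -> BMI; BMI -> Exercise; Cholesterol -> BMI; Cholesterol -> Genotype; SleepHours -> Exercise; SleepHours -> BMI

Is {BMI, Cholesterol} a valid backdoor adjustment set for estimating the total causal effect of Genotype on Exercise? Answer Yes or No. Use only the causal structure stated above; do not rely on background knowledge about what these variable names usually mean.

Backdoor paths from Genotype to Exercise (paths whose first edge points into Genotype):
  P1: Genotype <- Cholesterol -> BMI <- SleepHours -> Exercise
  P2: Genotype <- Cholesterol -> BMI -> Exercise
Condition 1 (no descendant of Genotype in the set): FAILS — BMI is a descendant of Genotype.
Condition 2 (every backdoor path blocked by {BMI, Cholesterol}):
  P1: blocked at fork node Cholesterol ∈ conditioning set.
  P2: blocked at fork node Cholesterol ∈ conditioning set.
{BMI, Cholesterol} does not satisfy the backdoor criterion.

No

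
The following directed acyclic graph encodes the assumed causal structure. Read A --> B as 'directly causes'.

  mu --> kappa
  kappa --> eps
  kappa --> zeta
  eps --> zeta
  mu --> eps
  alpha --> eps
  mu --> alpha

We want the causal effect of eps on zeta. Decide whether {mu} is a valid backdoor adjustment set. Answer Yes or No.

No

Backdoor paths from eps to zeta (paths whose first edge points into eps):
  P1: eps <- mu -> kappa -> zeta
  P2: eps <- alpha <- mu -> kappa -> zeta
  P3: eps <- kappa -> zeta
Condition 1 (no descendant of eps in the set): holds — descendants of eps are {zeta}; none are in {mu}.
Condition 2 (every backdoor path blocked by {mu}):
  P1: blocked at fork node mu ∈ conditioning set.
  P2: blocked at fork node mu ∈ conditioning set.
  P3: open — no interior node is in the conditioning set.
{mu} does not satisfy the backdoor criterion.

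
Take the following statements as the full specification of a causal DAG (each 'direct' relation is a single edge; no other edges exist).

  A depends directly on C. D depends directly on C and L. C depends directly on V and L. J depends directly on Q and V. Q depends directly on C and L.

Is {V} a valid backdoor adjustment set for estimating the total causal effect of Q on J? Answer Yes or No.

Yes

Backdoor paths from Q to J (paths whose first edge points into Q):
  P1: Q <- L -> C <- V -> J
  P2: Q <- L -> D <- C <- V -> J
  P3: Q <- C <- V -> J
Condition 1 (no descendant of Q in the set): holds — descendants of Q are {J}; none are in {V}.
Condition 2 (every backdoor path blocked by {V}):
  P1: blocked at collider C (neither it nor any descendant is in the conditioning set).
  P2: blocked at collider D (neither it nor any descendant is in the conditioning set).
  P3: blocked at fork node V ∈ conditioning set.
{V} satisfies the backdoor criterion.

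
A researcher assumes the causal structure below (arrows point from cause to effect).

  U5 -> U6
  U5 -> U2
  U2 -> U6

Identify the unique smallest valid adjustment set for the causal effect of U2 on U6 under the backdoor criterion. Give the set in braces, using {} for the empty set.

{U5}

Variables eligible for adjustment (non-descendants of U2, excluding U2 and U6): {U5}.
Backdoor paths from U2 to U6:
  P1: U2 <- U5 -> U6
The empty set is not sufficient: P1 (U2 <- U5 -> U6) has no collider blocking it and no conditioned non-collider, so it is open.
Try {U5}:
  P1: blocked at fork node U5 ∈ conditioning set.
{U5} contains no descendant of U2 and blocks every backdoor path.
{U5} is the unique smallest valid adjustment set.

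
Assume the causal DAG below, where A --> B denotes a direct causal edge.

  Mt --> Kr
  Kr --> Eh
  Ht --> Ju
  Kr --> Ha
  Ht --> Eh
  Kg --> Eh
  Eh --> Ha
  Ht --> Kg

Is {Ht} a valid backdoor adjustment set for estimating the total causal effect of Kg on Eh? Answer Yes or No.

Backdoor paths from Kg to Eh (paths whose first edge points into Kg):
  P1: Kg <- Ht -> Eh
Condition 1 (no descendant of Kg in the set): holds — descendants of Kg are {Eh, Ha}; none are in {Ht}.
Condition 2 (every backdoor path blocked by {Ht}):
  P1: blocked at fork node Ht ∈ conditioning set.
{Ht} satisfies the backdoor criterion.

Yes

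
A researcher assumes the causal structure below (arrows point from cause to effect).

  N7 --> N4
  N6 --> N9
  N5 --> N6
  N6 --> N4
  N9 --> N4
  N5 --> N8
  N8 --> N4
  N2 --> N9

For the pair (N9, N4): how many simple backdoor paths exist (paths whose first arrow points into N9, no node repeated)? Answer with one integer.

2

A backdoor path from N9 to N4 is any simple undirected path whose first edge points into N9 (i.e. leaves N9 via a parent).
Parents of N9: {N2, N6}.
Enumerating:
  P1: N9 <- N6 <- N5 -> N8 -> N4
  P2: N9 <- N6 -> N4
That exhausts the simple backdoor paths. Count: 2.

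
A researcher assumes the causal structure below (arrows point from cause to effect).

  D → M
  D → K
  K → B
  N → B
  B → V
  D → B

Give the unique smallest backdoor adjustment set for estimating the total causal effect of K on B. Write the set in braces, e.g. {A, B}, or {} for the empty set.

{D}

Variables eligible for adjustment (non-descendants of K, excluding K and B): {D, M, N}.
Backdoor paths from K to B:
  P1: K <- D -> B
The empty set is not sufficient: P1 (K <- D -> B) has no collider blocking it and no conditioned non-collider, so it is open.
Try {D}:
  P1: blocked at fork node D ∈ conditioning set.
{D} contains no descendant of K and blocks every backdoor path.
No other singleton works — e.g. {N} leaves P1 open — so {D} is the unique smallest valid adjustment set.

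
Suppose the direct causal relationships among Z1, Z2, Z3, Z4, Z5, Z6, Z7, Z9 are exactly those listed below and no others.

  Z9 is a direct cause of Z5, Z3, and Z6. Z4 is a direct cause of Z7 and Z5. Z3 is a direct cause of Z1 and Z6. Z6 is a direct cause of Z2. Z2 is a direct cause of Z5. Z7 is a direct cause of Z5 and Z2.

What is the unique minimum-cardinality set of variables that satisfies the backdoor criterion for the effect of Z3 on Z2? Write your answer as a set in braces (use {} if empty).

Variables eligible for adjustment (non-descendants of Z3, excluding Z3 and Z2): {Z4, Z7, Z9}.
Backdoor paths from Z3 to Z2:
  P1: Z3 <- Z9 -> Z6 -> Z2
  P2: Z3 <- Z9 -> Z5 <- Z4 -> Z7 -> Z2
  P3: Z3 <- Z9 -> Z5 <- Z7 -> Z2
  P4: Z3 <- Z9 -> Z5 <- Z2
The empty set is not sufficient: P1 (Z3 <- Z9 -> Z6 -> Z2) has no collider blocking it and no conditioned non-collider, so it is open.
Try {Z9}:
  P1: blocked at fork node Z9 ∈ conditioning set.
  P2: blocked at fork node Z9 ∈ conditioning set.
  P3: blocked at fork node Z9 ∈ conditioning set.
  P4: blocked at fork node Z9 ∈ conditioning set.
{Z9} contains no descendant of Z3 and blocks every backdoor path.
No other singleton works — e.g. {Z4} leaves P1 open — so {Z9} is the unique smallest valid adjustment set.

{Z9}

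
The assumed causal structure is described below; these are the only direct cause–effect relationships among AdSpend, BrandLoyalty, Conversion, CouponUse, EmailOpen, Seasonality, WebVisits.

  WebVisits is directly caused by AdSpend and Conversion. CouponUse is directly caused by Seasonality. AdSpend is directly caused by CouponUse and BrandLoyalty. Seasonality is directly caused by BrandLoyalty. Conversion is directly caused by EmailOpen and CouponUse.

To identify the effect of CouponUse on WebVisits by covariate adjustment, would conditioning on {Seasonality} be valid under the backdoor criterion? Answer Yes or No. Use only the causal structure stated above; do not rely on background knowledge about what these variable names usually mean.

Yes

Backdoor paths from CouponUse to WebVisits (paths whose first edge points into CouponUse):
  P1: CouponUse <- Seasonality <- BrandLoyalty -> AdSpend -> WebVisits
Condition 1 (no descendant of CouponUse in the set): holds — descendants of CouponUse are {AdSpend, Conversion, WebVisits}; none are in {Seasonality}.
Condition 2 (every backdoor path blocked by {Seasonality}):
  P1: blocked at chain node Seasonality ∈ conditioning set.
{Seasonality} satisfies the backdoor criterion.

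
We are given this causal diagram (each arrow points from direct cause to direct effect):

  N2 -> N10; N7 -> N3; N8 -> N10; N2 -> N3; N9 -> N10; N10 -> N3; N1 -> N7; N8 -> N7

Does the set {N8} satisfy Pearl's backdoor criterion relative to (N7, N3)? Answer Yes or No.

Yes

Backdoor paths from N7 to N3 (paths whose first edge points into N7):
  P1: N7 <- N8 -> N10 <- N2 -> N3
  P2: N7 <- N8 -> N10 -> N3
Condition 1 (no descendant of N7 in the set): holds — descendants of N7 are {N3}; none are in {N8}.
Condition 2 (every backdoor path blocked by {N8}):
  P1: blocked at fork node N8 ∈ conditioning set.
  P2: blocked at fork node N8 ∈ conditioning set.
{N8} satisfies the backdoor criterion.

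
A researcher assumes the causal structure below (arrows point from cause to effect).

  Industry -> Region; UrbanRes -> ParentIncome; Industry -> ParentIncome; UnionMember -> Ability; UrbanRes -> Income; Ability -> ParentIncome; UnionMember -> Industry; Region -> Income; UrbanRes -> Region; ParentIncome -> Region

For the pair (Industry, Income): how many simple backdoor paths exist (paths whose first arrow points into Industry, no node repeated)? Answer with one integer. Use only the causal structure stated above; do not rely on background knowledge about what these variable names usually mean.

A backdoor path from Industry to Income is any simple undirected path whose first edge points into Industry (i.e. leaves Industry via a parent).
Parents of Industry: {UnionMember}.
Enumerating:
  P1: Industry <- UnionMember -> Ability -> ParentIncome <- UrbanRes -> Region -> Income
  P2: Industry <- UnionMember -> Ability -> ParentIncome <- UrbanRes -> Income
  P3: Industry <- UnionMember -> Ability -> ParentIncome -> Region <- UrbanRes -> Income
  P4: Industry <- UnionMember -> Ability -> ParentIncome -> Region -> Income
That exhausts the simple backdoor paths. Count: 4.

4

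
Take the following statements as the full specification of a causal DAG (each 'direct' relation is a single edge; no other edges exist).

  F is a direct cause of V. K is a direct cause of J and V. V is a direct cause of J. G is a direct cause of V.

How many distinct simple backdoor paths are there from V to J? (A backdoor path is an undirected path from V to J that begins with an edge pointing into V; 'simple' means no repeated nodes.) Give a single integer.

1

A backdoor path from V to J is any simple undirected path whose first edge points into V (i.e. leaves V via a parent).
Parents of V: {F, G, K}.
Enumerating:
  P1: V <- K -> J
That exhausts the simple backdoor paths. Count: 1.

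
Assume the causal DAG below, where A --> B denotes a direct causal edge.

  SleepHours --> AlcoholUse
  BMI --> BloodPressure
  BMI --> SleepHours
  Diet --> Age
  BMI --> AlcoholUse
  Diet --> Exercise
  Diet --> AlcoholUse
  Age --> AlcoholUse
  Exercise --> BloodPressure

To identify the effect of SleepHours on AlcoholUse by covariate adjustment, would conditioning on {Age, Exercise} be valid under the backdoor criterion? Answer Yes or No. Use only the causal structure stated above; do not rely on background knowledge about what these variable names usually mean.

Backdoor paths from SleepHours to AlcoholUse (paths whose first edge points into SleepHours):
  P1: SleepHours <- BMI -> BloodPressure <- Exercise <- Diet -> Age -> AlcoholUse
  P2: SleepHours <- BMI -> BloodPressure <- Exercise <- Diet -> AlcoholUse
  P3: SleepHours <- BMI -> AlcoholUse
Condition 1 (no descendant of SleepHours in the set): holds — descendants of SleepHours are {AlcoholUse}; none are in {Age, Exercise}.
Condition 2 (every backdoor path blocked by {Age, Exercise}):
  P1: blocked at collider BloodPressure (neither it nor any descendant is in the conditioning set).
  P2: blocked at collider BloodPressure (neither it nor any descendant is in the conditioning set).
  P3: open — no interior node is in the conditioning set.
{Age, Exercise} does not satisfy the backdoor criterion.

No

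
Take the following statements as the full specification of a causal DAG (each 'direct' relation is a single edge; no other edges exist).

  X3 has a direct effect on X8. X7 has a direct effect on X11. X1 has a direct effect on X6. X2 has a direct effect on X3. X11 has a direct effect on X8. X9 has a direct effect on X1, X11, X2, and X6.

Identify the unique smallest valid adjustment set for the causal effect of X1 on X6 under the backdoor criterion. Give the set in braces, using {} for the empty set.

Variables eligible for adjustment (non-descendants of X1, excluding X1 and X6): {X11, X2, X3, X7, X8, X9}.
Backdoor paths from X1 to X6:
  P1: X1 <- X9 -> X6
The empty set is not sufficient: P1 (X1 <- X9 -> X6) has no collider blocking it and no conditioned non-collider, so it is open.
Try {X9}:
  P1: blocked at fork node X9 ∈ conditioning set.
{X9} contains no descendant of X1 and blocks every backdoor path.
No other singleton works — e.g. {X7} leaves P1 open — so {X9} is the unique smallest valid adjustment set.

{X9}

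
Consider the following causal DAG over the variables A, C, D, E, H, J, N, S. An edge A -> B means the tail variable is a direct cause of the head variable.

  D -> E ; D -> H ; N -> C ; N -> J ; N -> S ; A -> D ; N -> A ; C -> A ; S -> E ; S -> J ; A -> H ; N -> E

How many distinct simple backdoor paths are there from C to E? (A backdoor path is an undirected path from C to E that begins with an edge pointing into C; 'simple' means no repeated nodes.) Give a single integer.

A backdoor path from C to E is any simple undirected path whose first edge points into C (i.e. leaves C via a parent).
Parents of C: {N}.
Enumerating:
  P1: C <- N -> A -> D -> E
  P2: C <- N -> A -> H <- D -> E
  P3: C <- N -> S -> E
  P4: C <- N -> E
  P5: C <- N -> J <- S -> E
That exhausts the simple backdoor paths. Count: 5.

5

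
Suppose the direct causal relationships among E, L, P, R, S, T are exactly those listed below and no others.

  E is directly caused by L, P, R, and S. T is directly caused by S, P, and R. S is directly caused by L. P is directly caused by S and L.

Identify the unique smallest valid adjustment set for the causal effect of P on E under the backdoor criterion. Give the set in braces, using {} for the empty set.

Variables eligible for adjustment (non-descendants of P, excluding P and E): {L, R, S}.
Backdoor paths from P to E:
  P1: P <- L -> S -> E
  P2: P <- L -> S -> T <- R -> E
  P3: P <- L -> E
  P4: P <- S <- L -> E
  P5: P <- S -> E
  P6: P <- S -> T <- R -> E
The empty set is not sufficient: P1 (P <- L -> S -> E) has no collider blocking it and no conditioned non-collider, so it is open.
Try {L, S}:
  P1: blocked at fork node L ∈ conditioning set.
  P2: blocked at fork node L ∈ conditioning set.
  P3: blocked at fork node L ∈ conditioning set.
  P4: blocked at chain node S ∈ conditioning set.
  P5: blocked at fork node S ∈ conditioning set.
  P6: blocked at fork node S ∈ conditioning set.
{L, S} contains no descendant of P and blocks every backdoor path.
Every element of {L, S} is needed (dropping L leaves P3 open; dropping S leaves P5 open), so no proper subset is valid.
Among all size-2 subsets of the eligible variables, only {L, S} blocks every backdoor path, so it is the unique smallest valid adjustment set.

{L, S}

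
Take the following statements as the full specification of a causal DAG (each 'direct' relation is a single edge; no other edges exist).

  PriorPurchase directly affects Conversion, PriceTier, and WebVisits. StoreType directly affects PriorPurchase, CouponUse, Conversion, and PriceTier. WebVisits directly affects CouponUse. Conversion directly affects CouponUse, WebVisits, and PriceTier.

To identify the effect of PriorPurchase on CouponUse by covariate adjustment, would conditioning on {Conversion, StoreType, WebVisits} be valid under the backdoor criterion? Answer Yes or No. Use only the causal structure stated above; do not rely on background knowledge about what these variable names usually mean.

Backdoor paths from PriorPurchase to CouponUse (paths whose first edge points into PriorPurchase):
  P1: PriorPurchase <- StoreType -> Conversion -> WebVisits -> CouponUse
  P2: PriorPurchase <- StoreType -> Conversion -> CouponUse
  P3: PriorPurchase <- StoreType -> PriceTier <- Conversion -> WebVisits -> CouponUse
  P4: PriorPurchase <- StoreType -> PriceTier <- Conversion -> CouponUse
  P5: PriorPurchase <- StoreType -> CouponUse
Condition 1 (no descendant of PriorPurchase in the set): FAILS — Conversion and WebVisits are descendants of PriorPurchase.
Condition 2 (every backdoor path blocked by {Conversion, StoreType, WebVisits}):
  P1: blocked at fork node StoreType ∈ conditioning set.
  P2: blocked at fork node StoreType ∈ conditioning set.
  P3: blocked at fork node StoreType ∈ conditioning set.
  P4: blocked at fork node StoreType ∈ conditioning set.
  P5: blocked at fork node StoreType ∈ conditioning set.
{Conversion, StoreType, WebVisits} does not satisfy the backdoor criterion.

No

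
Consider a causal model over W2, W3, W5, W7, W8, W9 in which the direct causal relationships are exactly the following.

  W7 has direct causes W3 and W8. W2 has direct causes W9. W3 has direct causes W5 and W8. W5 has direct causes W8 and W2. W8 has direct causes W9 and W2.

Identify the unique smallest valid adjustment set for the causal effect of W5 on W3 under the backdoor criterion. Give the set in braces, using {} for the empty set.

{W8}

Variables eligible for adjustment (non-descendants of W5, excluding W5 and W3): {W2, W8, W9}.
Backdoor paths from W5 to W3:
  P1: W5 <- W2 <- W9 -> W8 -> W3
  P2: W5 <- W2 <- W9 -> W8 -> W7 <- W3
  P3: W5 <- W2 -> W8 -> W3
  P4: W5 <- W2 -> W8 -> W7 <- W3
  P5: W5 <- W8 -> W3
  P6: W5 <- W8 -> W7 <- W3
The empty set is not sufficient: P1 (W5 <- W2 <- W9 -> W8 -> W3) has no collider blocking it and no conditioned non-collider, so it is open.
Try {W8}:
  P1: blocked at chain node W8 ∈ conditioning set.
  P2: blocked at chain node W8 ∈ conditioning set.
  P3: blocked at chain node W8 ∈ conditioning set.
  P4: blocked at chain node W8 ∈ conditioning set.
  P5: blocked at fork node W8 ∈ conditioning set.
  P6: blocked at fork node W8 ∈ conditioning set.
{W8} contains no descendant of W5 and blocks every backdoor path.
No other singleton works — e.g. {W9} leaves P3 open — so {W8} is the unique smallest valid adjustment set.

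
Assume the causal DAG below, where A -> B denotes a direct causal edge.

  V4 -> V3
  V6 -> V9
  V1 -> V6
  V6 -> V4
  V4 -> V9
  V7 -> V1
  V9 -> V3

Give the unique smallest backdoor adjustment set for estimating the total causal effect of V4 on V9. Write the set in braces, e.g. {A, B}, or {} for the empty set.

{V6}

Variables eligible for adjustment (non-descendants of V4, excluding V4 and V9): {V1, V6, V7}.
Backdoor paths from V4 to V9:
  P1: V4 <- V6 -> V9
The empty set is not sufficient: P1 (V4 <- V6 -> V9) has no collider blocking it and no conditioned non-collider, so it is open.
Try {V6}:
  P1: blocked at fork node V6 ∈ conditioning set.
{V6} contains no descendant of V4 and blocks every backdoor path.
No other singleton works — e.g. {V7} leaves P1 open — so {V6} is the unique smallest valid adjustment set.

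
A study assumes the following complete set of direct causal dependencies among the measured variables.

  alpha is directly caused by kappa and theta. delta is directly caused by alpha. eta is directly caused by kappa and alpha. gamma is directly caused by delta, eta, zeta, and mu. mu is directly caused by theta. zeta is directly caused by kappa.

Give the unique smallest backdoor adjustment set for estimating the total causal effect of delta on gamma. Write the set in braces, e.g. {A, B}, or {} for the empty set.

Variables eligible for adjustment (non-descendants of delta, excluding delta and gamma): {alpha, eta, kappa, mu, theta, zeta}.
Backdoor paths from delta to gamma:
  P1: delta <- alpha <- kappa -> eta -> gamma
  P2: delta <- alpha <- kappa -> zeta -> gamma
  P3: delta <- alpha <- theta -> mu -> gamma
  P4: delta <- alpha -> eta <- kappa -> zeta -> gamma
  P5: delta <- alpha -> eta -> gamma
The empty set is not sufficient: P1 (delta <- alpha <- kappa -> eta -> gamma) has no collider blocking it and no conditioned non-collider, so it is open.
Try {alpha}:
  P1: blocked at chain node alpha ∈ conditioning set.
  P2: blocked at chain node alpha ∈ conditioning set.
  P3: blocked at chain node alpha ∈ conditioning set.
  P4: blocked at fork node alpha ∈ conditioning set.
  P5: blocked at fork node alpha ∈ conditioning set.
{alpha} contains no descendant of delta and blocks every backdoor path.
No other singleton works — e.g. {kappa} leaves P3 open — so {alpha} is the unique smallest valid adjustment set.

{alpha}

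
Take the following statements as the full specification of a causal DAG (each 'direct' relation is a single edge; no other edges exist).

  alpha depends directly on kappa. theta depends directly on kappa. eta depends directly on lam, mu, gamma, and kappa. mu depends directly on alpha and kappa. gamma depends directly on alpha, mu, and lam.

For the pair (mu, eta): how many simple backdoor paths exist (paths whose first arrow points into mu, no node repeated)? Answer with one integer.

6

A backdoor path from mu to eta is any simple undirected path whose first edge points into mu (i.e. leaves mu via a parent).
Parents of mu: {alpha, kappa}.
Enumerating:
  P1: mu <- kappa -> alpha -> gamma <- lam -> eta
  P2: mu <- kappa -> alpha -> gamma -> eta
  P3: mu <- kappa -> eta
  P4: mu <- alpha <- kappa -> eta
  P5: mu <- alpha -> gamma <- lam -> eta
  P6: mu <- alpha -> gamma -> eta
That exhausts the simple backdoor paths. Count: 6.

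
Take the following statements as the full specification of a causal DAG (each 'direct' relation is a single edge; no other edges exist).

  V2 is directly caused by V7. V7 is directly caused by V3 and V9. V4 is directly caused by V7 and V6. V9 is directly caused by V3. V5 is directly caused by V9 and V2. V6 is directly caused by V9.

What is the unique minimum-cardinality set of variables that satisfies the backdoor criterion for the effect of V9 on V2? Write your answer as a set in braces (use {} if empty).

{V3}

Variables eligible for adjustment (non-descendants of V9, excluding V9 and V2): {V3}.
Backdoor paths from V9 to V2:
  P1: V9 <- V3 -> V7 -> V2
The empty set is not sufficient: P1 (V9 <- V3 -> V7 -> V2) has no collider blocking it and no conditioned non-collider, so it is open.
Try {V3}:
  P1: blocked at fork node V3 ∈ conditioning set.
{V3} contains no descendant of V9 and blocks every backdoor path.
{V3} is the unique smallest valid adjustment set.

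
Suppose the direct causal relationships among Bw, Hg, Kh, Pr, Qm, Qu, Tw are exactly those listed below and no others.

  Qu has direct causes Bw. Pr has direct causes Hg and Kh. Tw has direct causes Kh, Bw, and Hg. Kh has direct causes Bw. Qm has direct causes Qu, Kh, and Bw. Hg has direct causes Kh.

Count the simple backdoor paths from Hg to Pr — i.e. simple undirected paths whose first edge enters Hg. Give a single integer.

A backdoor path from Hg to Pr is any simple undirected path whose first edge points into Hg (i.e. leaves Hg via a parent).
Parents of Hg: {Kh}.
Enumerating:
  P1: Hg <- Kh -> Pr
That exhausts the simple backdoor paths. Count: 1.

1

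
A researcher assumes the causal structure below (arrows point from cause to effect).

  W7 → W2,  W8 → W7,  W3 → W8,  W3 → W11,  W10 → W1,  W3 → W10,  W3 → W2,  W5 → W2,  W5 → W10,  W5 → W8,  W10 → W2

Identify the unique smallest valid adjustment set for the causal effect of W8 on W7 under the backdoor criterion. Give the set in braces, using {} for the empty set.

Variables eligible for adjustment (non-descendants of W8, excluding W8 and W7): {W1, W10, W11, W3, W5}.
Backdoor paths from W8 to W7:
  P1: W8 <- W3 -> W10 <- W5 -> W2 <- W7
  P2: W8 <- W3 -> W10 -> W2 <- W7
  P3: W8 <- W3 -> W2 <- W7
  P4: W8 <- W5 -> W10 <- W3 -> W2 <- W7
  P5: W8 <- W5 -> W10 -> W2 <- W7
  P6: W8 <- W5 -> W2 <- W7
Each backdoor path contains an unconditioned collider, so every path is already blocked with the empty conditioning set:
  P1: blocked at collider W10 (neither it nor any descendant is in the conditioning set).
  P2: blocked at collider W2 (neither it nor any descendant is in the conditioning set).
  P3: blocked at collider W2 (neither it nor any descendant is in the conditioning set).
  P4: blocked at collider W10 (neither it nor any descendant is in the conditioning set).
  P5: blocked at collider W2 (neither it nor any descendant is in the conditioning set).
  P6: blocked at collider W2 (neither it nor any descendant is in the conditioning set).
The empty set is therefore the unique smallest valid set.

{}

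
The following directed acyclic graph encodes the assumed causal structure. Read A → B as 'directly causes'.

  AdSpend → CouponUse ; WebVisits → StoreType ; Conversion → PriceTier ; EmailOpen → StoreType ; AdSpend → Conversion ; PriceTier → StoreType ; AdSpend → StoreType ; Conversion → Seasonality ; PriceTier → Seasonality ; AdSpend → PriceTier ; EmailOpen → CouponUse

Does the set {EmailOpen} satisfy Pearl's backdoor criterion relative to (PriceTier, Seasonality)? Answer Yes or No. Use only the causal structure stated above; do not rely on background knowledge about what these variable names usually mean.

No

Backdoor paths from PriceTier to Seasonality (paths whose first edge points into PriceTier):
  P1: PriceTier <- AdSpend -> Conversion -> Seasonality
  P2: PriceTier <- Conversion -> Seasonality
Condition 1 (no descendant of PriceTier in the set): holds — descendants of PriceTier are {Seasonality, StoreType}; none are in {EmailOpen}.
Condition 2 (every backdoor path blocked by {EmailOpen}):
  P1: open — no interior node is in the conditioning set.
  P2: open — no interior node is in the conditioning set.
{EmailOpen} does not satisfy the backdoor criterion.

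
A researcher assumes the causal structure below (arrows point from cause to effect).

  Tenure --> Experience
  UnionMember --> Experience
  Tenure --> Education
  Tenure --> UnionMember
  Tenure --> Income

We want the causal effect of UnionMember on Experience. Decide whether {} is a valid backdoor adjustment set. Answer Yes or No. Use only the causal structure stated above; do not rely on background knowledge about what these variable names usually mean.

Backdoor paths from UnionMember to Experience (paths whose first edge points into UnionMember):
  P1: UnionMember <- Tenure -> Experience
Condition 1 (no descendant of UnionMember in the set): holds — descendants of UnionMember are {Experience}; none are in {}.
Condition 2 (every backdoor path blocked by {}):
  P1: open — no interior node is in the conditioning set.
{} does not satisfy the backdoor criterion.

No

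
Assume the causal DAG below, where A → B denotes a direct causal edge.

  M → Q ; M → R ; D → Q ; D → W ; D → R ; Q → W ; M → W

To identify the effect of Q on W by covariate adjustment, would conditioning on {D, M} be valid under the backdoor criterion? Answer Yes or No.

Backdoor paths from Q to W (paths whose first edge points into Q):
  P1: Q <- D -> W
  P2: Q <- D -> R <- M -> W
  P3: Q <- M -> W
  P4: Q <- M -> R <- D -> W
Condition 1 (no descendant of Q in the set): holds — descendants of Q are {W}; none are in {D, M}.
Condition 2 (every backdoor path blocked by {D, M}):
  P1: blocked at fork node D ∈ conditioning set.
  P2: blocked at fork node D ∈ conditioning set.
  P3: blocked at fork node M ∈ conditioning set.
  P4: blocked at fork node M ∈ conditioning set.
{D, M} satisfies the backdoor criterion.

Yes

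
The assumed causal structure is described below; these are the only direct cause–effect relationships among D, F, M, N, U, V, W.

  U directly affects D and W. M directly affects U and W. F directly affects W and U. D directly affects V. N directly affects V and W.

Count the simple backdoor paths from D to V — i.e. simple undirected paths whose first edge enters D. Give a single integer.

A backdoor path from D to V is any simple undirected path whose first edge points into D (i.e. leaves D via a parent).
Parents of D: {U}.
Enumerating:
  P1: D <- U <- M -> W <- N -> V
  P2: D <- U <- F -> W <- N -> V
  P3: D <- U -> W <- N -> V
That exhausts the simple backdoor paths. Count: 3.

3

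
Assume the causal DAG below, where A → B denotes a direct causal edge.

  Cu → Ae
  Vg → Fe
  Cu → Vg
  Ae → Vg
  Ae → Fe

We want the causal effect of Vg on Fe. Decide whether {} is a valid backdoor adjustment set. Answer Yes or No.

No

Backdoor paths from Vg to Fe (paths whose first edge points into Vg):
  P1: Vg <- Cu -> Ae -> Fe
  P2: Vg <- Ae -> Fe
Condition 1 (no descendant of Vg in the set): holds — descendants of Vg are {Fe}; none are in {}.
Condition 2 (every backdoor path blocked by {}):
  P1: open — no interior node is in the conditioning set.
  P2: open — no interior node is in the conditioning set.
{} does not satisfy the backdoor criterion.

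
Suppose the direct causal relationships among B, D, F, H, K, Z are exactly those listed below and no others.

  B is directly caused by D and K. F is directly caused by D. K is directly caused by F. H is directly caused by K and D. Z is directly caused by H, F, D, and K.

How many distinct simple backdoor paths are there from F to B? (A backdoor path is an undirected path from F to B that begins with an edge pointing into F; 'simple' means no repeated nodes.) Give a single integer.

A backdoor path from F to B is any simple undirected path whose first edge points into F (i.e. leaves F via a parent).
Parents of F: {D}.
Enumerating:
  P1: F <- D -> H <- K -> B
  P2: F <- D -> H -> Z <- K -> B
  P3: F <- D -> Z <- K -> B
  P4: F <- D -> Z <- H <- K -> B
  P5: F <- D -> B
That exhausts the simple backdoor paths. Count: 5.

5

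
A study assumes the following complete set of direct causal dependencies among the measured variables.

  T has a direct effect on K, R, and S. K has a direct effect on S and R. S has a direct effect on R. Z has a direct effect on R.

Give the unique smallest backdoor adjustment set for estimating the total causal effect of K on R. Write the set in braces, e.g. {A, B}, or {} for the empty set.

{T}

Variables eligible for adjustment (non-descendants of K, excluding K and R): {T, Z}.
Backdoor paths from K to R:
  P1: K <- T -> S -> R
  P2: K <- T -> R
The empty set is not sufficient: P1 (K <- T -> S -> R) has no collider blocking it and no conditioned non-collider, so it is open.
Try {T}:
  P1: blocked at fork node T ∈ conditioning set.
  P2: blocked at fork node T ∈ conditioning set.
{T} contains no descendant of K and blocks every backdoor path.
No other singleton works — e.g. {Z} leaves P1 open — so {T} is the unique smallest valid adjustment set.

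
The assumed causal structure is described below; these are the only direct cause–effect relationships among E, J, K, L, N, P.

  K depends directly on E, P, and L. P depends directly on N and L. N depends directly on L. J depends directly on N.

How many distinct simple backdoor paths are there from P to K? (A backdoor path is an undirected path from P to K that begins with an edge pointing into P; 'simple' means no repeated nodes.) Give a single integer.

2

A backdoor path from P to K is any simple undirected path whose first edge points into P (i.e. leaves P via a parent).
Parents of P: {L, N}.
Enumerating:
  P1: P <- L -> K
  P2: P <- N <- L -> K
That exhausts the simple backdoor paths. Count: 2.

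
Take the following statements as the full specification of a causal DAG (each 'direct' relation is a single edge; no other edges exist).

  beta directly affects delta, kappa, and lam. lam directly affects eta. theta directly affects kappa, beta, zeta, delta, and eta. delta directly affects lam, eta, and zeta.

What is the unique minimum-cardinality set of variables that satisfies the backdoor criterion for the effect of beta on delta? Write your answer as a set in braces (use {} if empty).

{theta}

Variables eligible for adjustment (non-descendants of beta, excluding beta and delta): {theta}.
Backdoor paths from beta to delta:
  P1: beta <- theta -> delta
  P2: beta <- theta -> zeta <- delta
  P3: beta <- theta -> eta <- delta
  P4: beta <- theta -> eta <- lam <- delta
The empty set is not sufficient: P1 (beta <- theta -> delta) has no collider blocking it and no conditioned non-collider, so it is open.
Try {theta}:
  P1: blocked at fork node theta ∈ conditioning set.
  P2: blocked at fork node theta ∈ conditioning set.
  P3: blocked at fork node theta ∈ conditioning set.
  P4: blocked at fork node theta ∈ conditioning set.
{theta} contains no descendant of beta and blocks every backdoor path.
{theta} is the unique smallest valid adjustment set.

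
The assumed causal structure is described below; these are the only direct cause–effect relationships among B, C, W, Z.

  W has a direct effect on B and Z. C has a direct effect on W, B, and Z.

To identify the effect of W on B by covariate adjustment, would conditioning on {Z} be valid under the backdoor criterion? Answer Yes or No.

Backdoor paths from W to B (paths whose first edge points into W):
  P1: W <- C -> B
Condition 1 (no descendant of W in the set): FAILS — Z is a descendant of W.
Condition 2 (every backdoor path blocked by {Z}):
  P1: open — no interior node is in the conditioning set.
{Z} does not satisfy the backdoor criterion.

No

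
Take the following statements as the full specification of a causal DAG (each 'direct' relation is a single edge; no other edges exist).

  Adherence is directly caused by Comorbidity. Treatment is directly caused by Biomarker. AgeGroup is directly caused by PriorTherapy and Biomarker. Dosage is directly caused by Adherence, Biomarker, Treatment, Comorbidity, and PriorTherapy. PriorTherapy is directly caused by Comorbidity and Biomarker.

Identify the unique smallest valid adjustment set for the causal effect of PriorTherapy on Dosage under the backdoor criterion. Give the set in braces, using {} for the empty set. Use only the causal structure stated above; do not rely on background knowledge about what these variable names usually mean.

Variables eligible for adjustment (non-descendants of PriorTherapy, excluding PriorTherapy and Dosage): {Adherence, Biomarker, Comorbidity, Treatment}.
Backdoor paths from PriorTherapy to Dosage:
  P1: PriorTherapy <- Comorbidity -> Adherence -> Dosage
  P2: PriorTherapy <- Comorbidity -> Dosage
  P3: PriorTherapy <- Biomarker -> Treatment -> Dosage
  P4: PriorTherapy <- Biomarker -> Dosage
The empty set is not sufficient: P1 (PriorTherapy <- Comorbidity -> Adherence -> Dosage) has no collider blocking it and no conditioned non-collider, so it is open.
Try {Biomarker, Comorbidity}:
  P1: blocked at fork node Comorbidity ∈ conditioning set.
  P2: blocked at fork node Comorbidity ∈ conditioning set.
  P3: blocked at fork node Biomarker ∈ conditioning set.
  P4: blocked at fork node Biomarker ∈ conditioning set.
{Biomarker, Comorbidity} contains no descendant of PriorTherapy and blocks every backdoor path.
Every element of {Biomarker, Comorbidity} is needed (dropping Biomarker leaves P3 open; dropping Comorbidity leaves P1 open), so no proper subset is valid.
Among all size-2 subsets of the eligible variables, only {Biomarker, Comorbidity} blocks every backdoor path, so it is the unique smallest valid adjustment set.

{Biomarker, Comorbidity}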